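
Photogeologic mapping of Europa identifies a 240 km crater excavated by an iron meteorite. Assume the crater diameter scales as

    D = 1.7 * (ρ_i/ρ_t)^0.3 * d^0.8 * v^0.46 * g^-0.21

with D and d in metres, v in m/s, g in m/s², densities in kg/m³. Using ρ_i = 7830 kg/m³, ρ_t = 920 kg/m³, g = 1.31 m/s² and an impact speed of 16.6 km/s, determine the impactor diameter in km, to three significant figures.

d ≈ 4.93 km

Rearranging for d: d = [D / (1.7 · (7830/920)^0.3 · 16600^0.46 · 1.31^-0.21)]^(1/0.8).
D = 240000 m.
(7830/920)^0.3 = 1.901
16600^0.46 = 87.35
1.31^-0.21 = 0.9449
Denominator = 1.7 × 1.901 × 87.35 × 0.9449 = 266.7
D / 266.7 = 240000 / 266.7 = 899.9
d = 899.9^(1/0.8) = 899.9^1.25 = 4929 m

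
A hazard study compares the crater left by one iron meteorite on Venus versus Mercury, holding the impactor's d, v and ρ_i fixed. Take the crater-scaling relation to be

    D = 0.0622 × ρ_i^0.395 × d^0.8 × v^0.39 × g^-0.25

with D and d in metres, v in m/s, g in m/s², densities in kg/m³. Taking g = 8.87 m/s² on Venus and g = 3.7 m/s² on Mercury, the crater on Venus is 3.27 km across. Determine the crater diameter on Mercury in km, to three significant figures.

All impactor-dependent factors cancel in the ratio, leaving D_Mercury/D_Venus = (g_Mercury/g_Venus)^-0.25.
(3.7/8.87)^-0.25 = 0.4171^-0.25 = 1.244
D_Mercury = 1.244 × 3.27 km = 4.07 km

D ≈ 4.07 km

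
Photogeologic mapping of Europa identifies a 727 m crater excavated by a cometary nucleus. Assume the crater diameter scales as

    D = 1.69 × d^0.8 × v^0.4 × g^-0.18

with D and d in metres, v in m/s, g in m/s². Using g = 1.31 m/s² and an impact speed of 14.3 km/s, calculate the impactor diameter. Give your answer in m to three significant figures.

d ≈ 17.4 m

Rearranging for d: d = [D / (1.69 · 14300^0.4 · 1.31^-0.18)]^(1/0.8).
14300^0.4 = 45.93
1.31^-0.18 = 0.9526
Denominator = 1.69 × 45.93 × 0.9526 = 73.94
D / 73.94 = 727 / 73.94 = 9.832
d = 9.832^(1/0.8) = 9.832^1.25 = 17.41 m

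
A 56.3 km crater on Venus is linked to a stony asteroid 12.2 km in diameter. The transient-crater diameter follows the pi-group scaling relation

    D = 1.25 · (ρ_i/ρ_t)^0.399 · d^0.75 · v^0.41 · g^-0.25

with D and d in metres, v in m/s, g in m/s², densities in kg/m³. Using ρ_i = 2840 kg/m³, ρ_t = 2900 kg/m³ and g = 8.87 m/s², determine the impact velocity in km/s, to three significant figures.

Rearranging for v: v = [D / (1.25 · (2840/2900)^0.399 · 12200^0.75 · 8.87^-0.25)]^(1/0.41).
D = 56300 m.
(2840/2900)^0.399 = 0.9917
12200^0.75 = 1161
8.87^-0.25 = 0.5795
Denominator = 1.25 × 0.9917 × 1161 × 0.5795 = 834.0
D / 834.0 = 56300 / 834.0 = 67.51
v = 67.51^(1/0.41) = 67.51^2.439 = 28962 m/s

v ≈ 29.0 km/s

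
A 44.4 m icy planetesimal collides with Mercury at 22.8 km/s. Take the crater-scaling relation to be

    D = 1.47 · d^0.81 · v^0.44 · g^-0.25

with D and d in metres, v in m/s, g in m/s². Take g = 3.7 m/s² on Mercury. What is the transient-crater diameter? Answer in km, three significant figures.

In SI units: v = 22800 m/s.
d^0.81 = 44.4^0.81 = 21.60
v^0.44 = 22800^0.44 = 82.70
g^-0.25 = 3.7^-0.25 = 0.7210
D = 1.47 × 21.60 × 82.70 × 0.7210 = 1893 m
   = 1.893 km

D ≈ 1.89 km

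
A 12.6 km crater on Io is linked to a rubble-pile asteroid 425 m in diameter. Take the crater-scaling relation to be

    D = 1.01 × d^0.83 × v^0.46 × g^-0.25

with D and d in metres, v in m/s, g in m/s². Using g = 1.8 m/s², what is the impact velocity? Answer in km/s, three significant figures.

v ≈ 20.0 km/s

Rearranging for v: v = [D / (1.01 · 425^0.83 · 1.8^-0.25)]^(1/0.46).
D = 12600 m.
425^0.83 = 151.9
1.8^-0.25 = 0.8633
Denominator = 1.01 × 151.9 × 0.8633 = 132.4
D / 132.4 = 12600 / 132.4 = 95.17
v = 95.17^(1/0.46) = 95.17^2.1739 = 20001 m/s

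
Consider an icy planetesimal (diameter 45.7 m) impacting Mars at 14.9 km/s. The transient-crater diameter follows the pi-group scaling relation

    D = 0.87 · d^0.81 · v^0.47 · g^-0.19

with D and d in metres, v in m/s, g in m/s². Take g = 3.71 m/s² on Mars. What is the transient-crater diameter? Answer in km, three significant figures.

In SI units: v = 14900 m/s.
d^0.81 = 45.7^0.81 = 22.11
v^0.47 = 14900^0.47 = 91.50
g^-0.19 = 3.71^-0.19 = 0.7795
D = 0.87 × 22.11 × 91.50 × 0.7795 = 1372 m
   = 1.372 km

D ≈ 1.37 km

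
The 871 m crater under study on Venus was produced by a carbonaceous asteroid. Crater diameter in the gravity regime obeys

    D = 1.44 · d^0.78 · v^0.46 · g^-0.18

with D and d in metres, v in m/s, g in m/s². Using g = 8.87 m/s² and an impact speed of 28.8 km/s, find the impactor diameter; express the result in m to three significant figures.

Rearranging for d: d = [D / (1.44 · 28800^0.46 · 8.87^-0.18)]^(1/0.78).
28800^0.46 = 112.5
8.87^-0.18 = 0.6751
Denominator = 1.44 × 112.5 × 0.6751 = 109.4
D / 109.4 = 871 / 109.4 = 7.962
d = 7.962^(1/0.78) = 7.962^1.2821 = 14.30 m

d ≈ 14.3 m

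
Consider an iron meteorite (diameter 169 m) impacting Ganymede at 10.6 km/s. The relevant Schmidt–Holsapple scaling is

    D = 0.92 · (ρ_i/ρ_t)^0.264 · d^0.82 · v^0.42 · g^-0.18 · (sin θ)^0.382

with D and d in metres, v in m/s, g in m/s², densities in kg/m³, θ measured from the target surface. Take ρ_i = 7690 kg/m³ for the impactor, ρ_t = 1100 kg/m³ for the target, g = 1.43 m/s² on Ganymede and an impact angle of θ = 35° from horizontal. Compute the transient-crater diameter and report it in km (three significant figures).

In SI units: v = 10600 m/s.
(ρ_i/ρ_t)^0.264 = (7690/1100)^0.264 = 1.671
d^0.82 = 169^0.82 = 67.12
v^0.42 = 10600^0.42 = 49.05
g^-0.18 = 1.43^-0.18 = 0.9376
(sin 35°)^0.382 = 0.5736^0.382 = 0.8087
D = 0.92 × 1.671 × 67.12 × 49.05 × 0.9376 × 0.8087 = 3838 m
   = 3.838 km

D ≈ 3.84 km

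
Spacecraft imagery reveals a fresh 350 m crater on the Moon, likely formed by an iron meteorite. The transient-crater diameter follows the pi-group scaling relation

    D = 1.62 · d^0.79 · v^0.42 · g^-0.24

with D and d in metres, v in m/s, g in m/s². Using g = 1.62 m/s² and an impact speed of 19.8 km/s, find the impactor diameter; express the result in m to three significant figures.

Rearranging for d: d = [D / (1.62 · 19800^0.42 · 1.62^-0.24)]^(1/0.79).
19800^0.42 = 63.77
1.62^-0.24 = 0.8907
Denominator = 1.62 × 63.77 × 0.8907 = 92.02
D / 92.02 = 350 / 92.02 = 3.804
d = 3.804^(1/0.79) = 3.804^1.2658 = 5.426 m

d ≈ 5.43 m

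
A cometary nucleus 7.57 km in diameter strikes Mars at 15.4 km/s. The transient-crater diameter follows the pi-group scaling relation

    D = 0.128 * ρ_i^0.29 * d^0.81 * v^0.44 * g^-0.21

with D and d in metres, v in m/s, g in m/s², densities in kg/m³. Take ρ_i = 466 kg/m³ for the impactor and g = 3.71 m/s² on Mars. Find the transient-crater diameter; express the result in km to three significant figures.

In SI units: d = 7570 m, v = 15400 m/s.
ρ_i^0.29 = 466^0.29 = 5.941
d^0.81 = 7570^0.81 = 1387
v^0.44 = 15400^0.44 = 69.58
g^-0.21 = 3.71^-0.21 = 0.7593
D = 0.128 × 5.941 × 1387 × 69.58 × 0.7593 = 55724 m
   = 55.72 km

D ≈ 55.7 km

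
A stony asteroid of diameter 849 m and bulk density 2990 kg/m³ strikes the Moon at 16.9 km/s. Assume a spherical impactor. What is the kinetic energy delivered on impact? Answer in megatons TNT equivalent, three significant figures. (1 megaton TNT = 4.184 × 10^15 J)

v = 16900 m/s.
Mass m = (π/6) ρ d³ = (π/6) × 2990 × (849)³ = 9.581 × 10^11 kg
E = ½ m v² = 0.5 × 9.581 × 10^11 × (16900)² = 1.368 × 10^20 J
   = 1.368 × 10^20 / 4.184×10^15 = 32696 Mt

E ≈ 32700 Mt TNT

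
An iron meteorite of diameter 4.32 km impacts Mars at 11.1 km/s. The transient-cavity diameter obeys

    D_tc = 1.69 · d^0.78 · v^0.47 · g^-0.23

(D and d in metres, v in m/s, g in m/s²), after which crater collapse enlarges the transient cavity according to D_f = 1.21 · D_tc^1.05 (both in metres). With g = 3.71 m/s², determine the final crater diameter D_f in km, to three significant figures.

D_f ≈ 144 km

In SI: d = 4320 m, v = 11100 m/s.
d^0.78 = 4320^0.78 = 685.0
v^0.47 = 11100^0.47 = 79.67
g^-0.23 = 3.71^-0.23 = 0.7397
D_tc = 1.69 × 685.0 × 79.67 × 0.7397 = 68220 m
D_f = 1.21 × (68220)^1.05 = 1.440 × 10^5 m
     = 144.0 km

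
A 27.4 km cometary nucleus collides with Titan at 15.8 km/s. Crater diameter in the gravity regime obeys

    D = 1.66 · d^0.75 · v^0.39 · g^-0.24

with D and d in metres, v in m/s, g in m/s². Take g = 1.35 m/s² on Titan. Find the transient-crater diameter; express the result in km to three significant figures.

In SI units: d = 27400 m, v = 15800 m/s.
d^0.75 = 27400^0.75 = 2130
v^0.39 = 15800^0.39 = 43.40
g^-0.24 = 1.35^-0.24 = 0.9305
D = 1.66 × 2130 × 43.40 × 0.9305 = 1.428 × 10^5 m
   = 142.8 km

D ≈ 143 km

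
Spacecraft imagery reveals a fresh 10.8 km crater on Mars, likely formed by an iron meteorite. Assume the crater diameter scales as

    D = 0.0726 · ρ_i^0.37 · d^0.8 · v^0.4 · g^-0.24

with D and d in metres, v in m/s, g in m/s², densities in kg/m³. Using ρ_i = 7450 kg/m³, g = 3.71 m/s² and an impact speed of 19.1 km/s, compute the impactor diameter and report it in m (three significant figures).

Rearranging for d: d = [D / (0.0726 · 7450^0.37 · 19100^0.4 · 3.71^-0.24)]^(1/0.8).
D = 10800 m.
7450^0.37 = 27.08
19100^0.4 = 51.57
3.71^-0.24 = 0.7300
Denominator = 0.0726 × 27.08 × 51.57 × 0.7300 = 74.01
D / 74.01 = 10800 / 74.01 = 145.9
d = 145.9^(1/0.8) = 145.9^1.25 = 507.1 m

d ≈ 507 m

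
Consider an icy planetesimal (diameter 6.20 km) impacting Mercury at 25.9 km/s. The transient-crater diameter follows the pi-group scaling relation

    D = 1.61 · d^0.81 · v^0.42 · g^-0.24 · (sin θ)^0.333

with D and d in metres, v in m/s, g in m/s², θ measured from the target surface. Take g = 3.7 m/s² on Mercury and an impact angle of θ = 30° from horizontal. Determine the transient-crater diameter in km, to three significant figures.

In SI units: d = 6200 m, v = 25900 m/s.
d^0.81 = 6200^0.81 = 1180
v^0.42 = 25900^0.42 = 71.38
g^-0.24 = 3.7^-0.24 = 0.7305
(sin 30°)^0.333 = 0.5000^0.333 = 0.7939
D = 1.61 × 1180 × 71.38 × 0.7305 × 0.7939 = 78645 m
   = 78.64 km

D ≈ 78.6 km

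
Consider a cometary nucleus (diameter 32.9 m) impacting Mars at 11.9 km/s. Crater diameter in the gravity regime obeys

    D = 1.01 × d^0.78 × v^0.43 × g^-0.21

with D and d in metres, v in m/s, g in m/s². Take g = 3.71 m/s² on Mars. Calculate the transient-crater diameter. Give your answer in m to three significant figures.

In SI units: v = 11900 m/s.
d^0.78 = 32.9^0.78 = 15.26
v^0.43 = 11900^0.43 = 56.56
g^-0.21 = 3.71^-0.21 = 0.7593
D = 1.01 × 15.26 × 56.56 × 0.7593 = 661.9 m

D ≈ 662 m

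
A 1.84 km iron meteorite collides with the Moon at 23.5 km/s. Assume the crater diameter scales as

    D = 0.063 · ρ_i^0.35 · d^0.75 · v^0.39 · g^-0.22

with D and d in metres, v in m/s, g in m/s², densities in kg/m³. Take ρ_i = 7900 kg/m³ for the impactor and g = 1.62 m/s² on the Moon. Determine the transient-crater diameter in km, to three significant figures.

In SI units: d = 1840 m, v = 23500 m/s.
ρ_i^0.35 = 7900^0.35 = 23.13
d^0.75 = 1840^0.75 = 280.9
v^0.39 = 23500^0.39 = 50.67
g^-0.22 = 1.62^-0.22 = 0.8993
D = 0.063 × 23.13 × 280.9 × 50.67 × 0.8993 = 18652 m
   = 18.65 km

D ≈ 18.7 km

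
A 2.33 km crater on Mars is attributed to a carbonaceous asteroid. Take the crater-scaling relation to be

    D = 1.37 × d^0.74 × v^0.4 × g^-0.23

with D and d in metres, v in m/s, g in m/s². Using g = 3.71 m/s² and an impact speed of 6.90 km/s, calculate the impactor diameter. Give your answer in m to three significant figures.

Rearranging for d: d = [D / (1.37 · 6900^0.4 · 3.71^-0.23)]^(1/0.74).
D = 2330 m.
6900^0.4 = 34.32
3.71^-0.23 = 0.7397
Denominator = 1.37 × 34.32 × 0.7397 = 34.78
D / 34.78 = 2330 / 34.78 = 66.99
d = 66.99^(1/0.74) = 66.99^1.3514 = 293.5 m

d ≈ 294 m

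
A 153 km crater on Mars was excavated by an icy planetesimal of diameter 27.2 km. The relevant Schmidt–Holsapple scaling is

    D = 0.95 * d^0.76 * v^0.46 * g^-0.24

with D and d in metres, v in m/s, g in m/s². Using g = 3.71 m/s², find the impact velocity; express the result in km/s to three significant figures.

v ≈ 19.5 km/s

Rearranging for v: v = [D / (0.95 · 27200^0.76 · 3.71^-0.24)]^(1/0.46).
D = 153000 m.
27200^0.76 = 2346
3.71^-0.24 = 0.7300
Denominator = 0.95 × 2346 × 0.7300 = 1627
D / 1627 = 153000 / 1627 = 94.04
v = 94.04^(1/0.46) = 94.04^2.1739 = 19489 m/s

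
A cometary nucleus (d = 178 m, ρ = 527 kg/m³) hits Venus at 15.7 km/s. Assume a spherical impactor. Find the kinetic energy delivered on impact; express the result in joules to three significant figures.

E ≈ 1.92 × 10^17 J

v = 15700 m/s.
Mass m = (π/6) ρ d³ = (π/6) × 527 × (178)³ = 1.556 × 10^9 kg
E = ½ m v² = 0.5 × 1.556 × 10^9 × (15700)² = 1.918 × 10^17 J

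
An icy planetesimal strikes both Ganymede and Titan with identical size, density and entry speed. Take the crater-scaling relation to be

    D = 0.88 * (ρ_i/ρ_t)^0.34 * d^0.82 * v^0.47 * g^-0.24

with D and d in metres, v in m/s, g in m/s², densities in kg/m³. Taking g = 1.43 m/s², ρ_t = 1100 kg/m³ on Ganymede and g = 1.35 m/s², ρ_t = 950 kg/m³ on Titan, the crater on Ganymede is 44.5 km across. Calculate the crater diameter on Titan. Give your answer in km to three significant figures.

The impactor-only factors (d, v, ρ_i) cancel in the ratio, leaving D_Titan/D_Ganymede = (g_Titan/g_Ganymede)^-0.24 · (ρ_t,Ganymede/ρ_t,Titan)^0.34.
(1.35/1.43)^-0.24 = 0.9441^-0.24 = 1.014
(1100/950)^0.34 = 1.158^0.34 = 1.051
Ratio = 1.014 × 1.051 = 1.066
D_Titan = 1.066 × 44.5 km = 47.4 km

D ≈ 47.4 km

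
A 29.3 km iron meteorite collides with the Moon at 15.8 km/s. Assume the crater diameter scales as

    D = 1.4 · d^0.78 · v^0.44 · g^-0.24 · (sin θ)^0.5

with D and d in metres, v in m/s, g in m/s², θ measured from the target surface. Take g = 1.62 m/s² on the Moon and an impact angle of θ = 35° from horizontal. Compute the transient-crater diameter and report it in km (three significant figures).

In SI units: d = 29300 m, v = 15800 m/s.
d^0.78 = 29300^0.78 = 3049
v^0.44 = 15800^0.44 = 70.37
g^-0.24 = 1.62^-0.24 = 0.8907
(sin 35°)^0.5 = 0.5736^0.5 = 0.7574
D = 1.4 × 3049 × 70.37 × 0.8907 × 0.7574 = 2.026 × 10^5 m
   = 202.6 km

D ≈ 203 km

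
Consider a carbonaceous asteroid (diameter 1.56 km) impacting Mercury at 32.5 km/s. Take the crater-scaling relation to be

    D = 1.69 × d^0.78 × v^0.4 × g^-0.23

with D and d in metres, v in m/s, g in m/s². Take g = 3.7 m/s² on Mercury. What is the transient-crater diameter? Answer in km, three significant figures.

D ≈ 24.7 km

In SI units: d = 1560 m, v = 32500 m/s.
d^0.78 = 1560^0.78 = 309.5
v^0.4 = 32500^0.4 = 63.79
g^-0.23 = 3.7^-0.23 = 0.7401
D = 1.69 × 309.5 × 63.79 × 0.7401 = 24694 m
   = 24.69 km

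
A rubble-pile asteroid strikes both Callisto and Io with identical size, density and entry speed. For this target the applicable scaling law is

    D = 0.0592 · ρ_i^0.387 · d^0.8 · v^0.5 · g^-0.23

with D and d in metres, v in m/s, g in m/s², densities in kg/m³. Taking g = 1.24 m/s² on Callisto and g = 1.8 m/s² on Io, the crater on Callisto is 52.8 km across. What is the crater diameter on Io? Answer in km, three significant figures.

All impactor-dependent factors cancel in the ratio, leaving D_Io/D_Callisto = (g_Io/g_Callisto)^-0.23.
(1.8/1.24)^-0.23 = 1.452^-0.23 = 0.9178
D_Io = 0.9178 × 52.8 km = 48.5 km

D ≈ 48.5 km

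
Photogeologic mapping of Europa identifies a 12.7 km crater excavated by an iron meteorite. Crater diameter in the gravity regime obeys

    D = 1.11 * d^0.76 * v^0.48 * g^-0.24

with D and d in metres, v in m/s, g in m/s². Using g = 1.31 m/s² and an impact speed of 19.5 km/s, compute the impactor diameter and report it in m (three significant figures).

Rearranging for d: d = [D / (1.11 · 19500^0.48 · 1.31^-0.24)]^(1/0.76).
D = 12700 m.
19500^0.48 = 114.6
1.31^-0.24 = 0.9372
Denominator = 1.11 × 114.6 × 0.9372 = 119.2
D / 119.2 = 12700 / 119.2 = 106.5
d = 106.5^(1/0.76) = 106.5^1.3158 = 465.1 m

d ≈ 465 m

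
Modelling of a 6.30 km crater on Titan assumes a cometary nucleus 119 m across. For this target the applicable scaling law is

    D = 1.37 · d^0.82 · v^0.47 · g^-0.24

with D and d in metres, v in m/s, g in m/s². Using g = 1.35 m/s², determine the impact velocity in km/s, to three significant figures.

v ≈ 17.3 km/s

Rearranging for v: v = [D / (1.37 · 119^0.82 · 1.35^-0.24)]^(1/0.47).
D = 6300 m.
119^0.82 = 50.34
1.35^-0.24 = 0.9305
Denominator = 1.37 × 50.34 × 0.9305 = 64.17
D / 64.17 = 6300 / 64.17 = 98.18
v = 98.18^(1/0.47) = 98.18^2.1277 = 17315 m/s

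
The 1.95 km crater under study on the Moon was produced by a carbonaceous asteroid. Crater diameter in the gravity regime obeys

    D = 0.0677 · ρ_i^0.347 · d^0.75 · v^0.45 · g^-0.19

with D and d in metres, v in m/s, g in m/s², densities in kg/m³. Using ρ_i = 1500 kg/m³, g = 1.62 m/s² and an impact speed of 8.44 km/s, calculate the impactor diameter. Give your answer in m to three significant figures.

Rearranging for d: d = [D / (0.0677 · 1500^0.347 · 8440^0.45 · 1.62^-0.19)]^(1/0.75).
D = 1950 m.
1500^0.347 = 12.65
8440^0.45 = 58.46
1.62^-0.19 = 0.9124
Denominator = 0.0677 × 12.65 × 58.46 × 0.9124 = 45.68
D / 45.68 = 1950 / 45.68 = 42.69
d = 42.69^(1/0.75) = 42.69^1.3333 = 149.2 m

d ≈ 149 m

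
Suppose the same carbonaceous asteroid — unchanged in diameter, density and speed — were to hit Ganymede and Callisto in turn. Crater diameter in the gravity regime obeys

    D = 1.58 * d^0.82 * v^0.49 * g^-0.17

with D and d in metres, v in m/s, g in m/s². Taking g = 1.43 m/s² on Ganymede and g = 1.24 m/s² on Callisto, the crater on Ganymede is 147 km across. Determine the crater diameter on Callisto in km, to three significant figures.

All impactor-dependent factors cancel in the ratio, leaving D_Callisto/D_Ganymede = (g_Callisto/g_Ganymede)^-0.17.
(1.24/1.43)^-0.17 = 0.8671^-0.17 = 1.025
D_Callisto = 1.025 × 147 km = 151 km

D ≈ 151 km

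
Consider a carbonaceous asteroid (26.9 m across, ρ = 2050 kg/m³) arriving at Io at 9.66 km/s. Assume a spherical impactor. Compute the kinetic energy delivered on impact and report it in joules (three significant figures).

v = 9660 m/s.
Mass m = (π/6) ρ d³ = (π/6) × 2050 × (26.9)³ = 2.089 × 10^7 kg
E = ½ m v² = 0.5 × 2.089 × 10^7 × (9660)² = 9.747 × 10^14 J

E ≈ 9.75 × 10^14 J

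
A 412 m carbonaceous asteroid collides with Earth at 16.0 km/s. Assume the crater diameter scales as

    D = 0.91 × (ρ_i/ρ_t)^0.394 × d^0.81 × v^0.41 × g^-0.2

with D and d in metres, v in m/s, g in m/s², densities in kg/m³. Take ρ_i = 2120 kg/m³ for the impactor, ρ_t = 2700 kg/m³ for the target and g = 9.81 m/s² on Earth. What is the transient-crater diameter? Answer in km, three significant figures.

In SI units: v = 16000 m/s.
(ρ_i/ρ_t)^0.394 = (2120/2700)^0.394 = 0.9091
d^0.81 = 412^0.81 = 131.2
v^0.41 = 16000^0.41 = 52.93
g^-0.2 = 9.81^-0.2 = 0.6334
D = 0.91 × 0.9091 × 131.2 × 52.93 × 0.6334 = 3639 m
   = 3.639 km

D ≈ 3.64 km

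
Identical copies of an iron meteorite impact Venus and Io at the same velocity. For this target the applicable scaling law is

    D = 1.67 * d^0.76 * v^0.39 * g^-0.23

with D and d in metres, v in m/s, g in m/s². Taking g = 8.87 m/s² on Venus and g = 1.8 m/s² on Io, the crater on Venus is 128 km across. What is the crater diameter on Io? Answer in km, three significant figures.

D ≈ 185 km

All impactor-dependent factors cancel in the ratio, leaving D_Io/D_Venus = (g_Io/g_Venus)^-0.23.
(1.8/8.87)^-0.23 = 0.2029^-0.23 = 1.443
D_Io = 1.443 × 128 km = 185 km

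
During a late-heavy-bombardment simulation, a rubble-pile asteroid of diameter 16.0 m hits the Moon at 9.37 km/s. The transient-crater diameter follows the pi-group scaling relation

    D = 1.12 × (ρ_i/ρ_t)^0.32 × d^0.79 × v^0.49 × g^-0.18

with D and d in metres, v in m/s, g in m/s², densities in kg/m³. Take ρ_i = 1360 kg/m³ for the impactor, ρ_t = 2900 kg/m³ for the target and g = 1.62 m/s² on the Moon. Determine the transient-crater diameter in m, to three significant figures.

D ≈ 636 m

In SI units: v = 9370 m/s.
(ρ_i/ρ_t)^0.32 = (1360/2900)^0.32 = 0.7848
d^0.79 = 16^0.79 = 8.938
v^0.49 = 9370^0.49 = 88.34
g^-0.18 = 1.62^-0.18 = 0.9168
D = 1.12 × 0.7848 × 8.938 × 88.34 × 0.9168 = 636.3 m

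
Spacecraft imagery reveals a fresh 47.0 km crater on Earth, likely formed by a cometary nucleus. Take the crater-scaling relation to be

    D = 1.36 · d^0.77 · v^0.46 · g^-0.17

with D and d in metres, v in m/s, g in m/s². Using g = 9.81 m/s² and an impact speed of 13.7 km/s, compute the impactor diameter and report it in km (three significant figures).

Rearranging for d: d = [D / (1.36 · 13700^0.46 · 9.81^-0.17)]^(1/0.77).
D = 47000 m.
13700^0.46 = 79.96
9.81^-0.17 = 0.6783
Denominator = 1.36 × 79.96 × 0.6783 = 73.76
D / 73.76 = 47000 / 73.76 = 637.2
d = 637.2^(1/0.77) = 637.2^1.2987 = 4384 m

d ≈ 4.38 km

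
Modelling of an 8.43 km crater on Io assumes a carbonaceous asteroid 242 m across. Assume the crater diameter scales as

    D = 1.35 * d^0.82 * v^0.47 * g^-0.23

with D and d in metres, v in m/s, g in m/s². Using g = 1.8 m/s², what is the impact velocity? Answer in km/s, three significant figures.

Rearranging for v: v = [D / (1.35 · 242^0.82 · 1.8^-0.23)]^(1/0.47).
D = 8430 m.
242^0.82 = 90.10
1.8^-0.23 = 0.8735
Denominator = 1.35 × 90.10 × 0.8735 = 106.2
D / 106.2 = 8430 / 106.2 = 79.38
v = 79.38^(1/0.47) = 79.38^2.1277 = 11016 m/s

v ≈ 11.0 km/s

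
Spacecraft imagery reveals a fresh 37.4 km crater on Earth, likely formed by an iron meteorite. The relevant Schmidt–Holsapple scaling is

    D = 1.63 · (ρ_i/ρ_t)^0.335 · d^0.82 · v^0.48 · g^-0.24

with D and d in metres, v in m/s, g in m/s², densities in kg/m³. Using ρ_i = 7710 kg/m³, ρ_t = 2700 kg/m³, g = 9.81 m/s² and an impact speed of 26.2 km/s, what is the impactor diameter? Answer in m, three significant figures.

Rearranging for d: d = [D / (1.63 · (7710/2700)^0.335 · 26200^0.48 · 9.81^-0.24)]^(1/0.82).
D = 37400 m.
(7710/2700)^0.335 = 1.421
26200^0.48 = 132.1
9.81^-0.24 = 0.5781
Denominator = 1.63 × 1.421 × 132.1 × 0.5781 = 176.9
D / 176.9 = 37400 / 176.9 = 211.4
d = 211.4^(1/0.82) = 211.4^1.2195 = 684.6 m

d ≈ 685 m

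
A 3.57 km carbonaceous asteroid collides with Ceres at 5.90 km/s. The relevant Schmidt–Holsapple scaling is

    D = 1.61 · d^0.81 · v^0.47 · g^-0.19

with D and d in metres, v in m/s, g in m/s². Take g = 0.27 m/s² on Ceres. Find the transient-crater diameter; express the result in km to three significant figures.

In SI units: d = 3570 m, v = 5900 m/s.
d^0.81 = 3570^0.81 = 754.5
v^0.47 = 5900^0.47 = 59.20
g^-0.19 = 0.27^-0.19 = 1.282
D = 1.61 × 754.5 × 59.20 × 1.282 = 92192 m
   = 92.19 km

D ≈ 92.2 km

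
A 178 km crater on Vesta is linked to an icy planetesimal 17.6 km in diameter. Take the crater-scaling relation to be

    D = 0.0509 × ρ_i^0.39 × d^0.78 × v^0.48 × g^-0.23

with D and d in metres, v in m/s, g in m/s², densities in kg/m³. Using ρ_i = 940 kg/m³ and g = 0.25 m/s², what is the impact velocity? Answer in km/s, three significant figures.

Rearranging for v: v = [D / (0.0509 · 940^0.39 · 17600^0.78 · 0.25^-0.23)]^(1/0.48).
D = 178000 m.
940^0.39 = 14.44
17600^0.78 = 2049
0.25^-0.23 = 1.376
Denominator = 0.0509 × 14.44 × 2049 × 1.376 = 2072
D / 2072 = 178000 / 2072 = 85.91
v = 85.91^(1/0.48) = 85.91^2.0833 = 10695 m/s

v ≈ 10.7 km/s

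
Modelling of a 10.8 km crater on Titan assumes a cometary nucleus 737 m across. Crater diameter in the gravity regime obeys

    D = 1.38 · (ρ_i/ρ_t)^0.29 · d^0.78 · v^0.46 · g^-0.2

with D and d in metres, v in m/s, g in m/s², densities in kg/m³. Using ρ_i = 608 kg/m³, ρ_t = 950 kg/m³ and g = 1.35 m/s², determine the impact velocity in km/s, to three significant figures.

Rearranging for v: v = [D / (1.38 · (608/950)^0.29 · 737^0.78 · 1.35^-0.2)]^(1/0.46).
D = 10800 m.
(608/950)^0.29 = 0.8786
737^0.78 = 172.4
1.35^-0.2 = 0.9417
Denominator = 1.38 × 0.8786 × 172.4 × 0.9417 = 196.8
D / 196.8 = 10800 / 196.8 = 54.88
v = 54.88^(1/0.46) = 54.88^2.1739 = 6044 m/s

v ≈ 6.04 km/s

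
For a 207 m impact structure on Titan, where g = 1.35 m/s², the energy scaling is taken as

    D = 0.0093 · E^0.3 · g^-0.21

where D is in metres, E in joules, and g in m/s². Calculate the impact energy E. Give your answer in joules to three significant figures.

Rearranging: E = [D / (0.0093 · g^-0.21)]^(1/0.3).
g^-0.21 = 1.35^-0.21 = 0.9389
D / (0.0093 × 0.9389) = 207 / (8.732 × 10^-3) = 2.371 × 10^4
E = (2.371 × 10^4)^3.3333 = 3.828 × 10^14 J

E ≈ 3.83 × 10^14 J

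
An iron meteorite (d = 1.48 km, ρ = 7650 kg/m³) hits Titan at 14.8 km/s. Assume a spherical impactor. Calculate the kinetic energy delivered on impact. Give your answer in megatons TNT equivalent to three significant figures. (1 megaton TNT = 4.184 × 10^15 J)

d = 1480 m; v = 14800 m/s.
Mass m = (π/6) ρ d³ = (π/6) × 7650 × (1480)³ = 1.299 × 10^13 kg
E = ½ m v² = 0.5 × 1.299 × 10^13 × (14800)² = 1.423 × 10^21 J
   = 1.423 × 10^21 / 4.184×10^15 = 3.401 × 10^5 Mt

E ≈ 3.40 × 10^5 Mt TNT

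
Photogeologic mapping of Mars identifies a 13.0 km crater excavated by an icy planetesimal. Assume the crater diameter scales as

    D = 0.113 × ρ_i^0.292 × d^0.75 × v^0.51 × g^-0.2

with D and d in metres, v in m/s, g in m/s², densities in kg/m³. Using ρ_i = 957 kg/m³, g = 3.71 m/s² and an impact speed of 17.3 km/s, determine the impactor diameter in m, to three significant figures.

Rearranging for d: d = [D / (0.113 · 957^0.292 · 17300^0.51 · 3.71^-0.2)]^(1/0.75).
D = 13000 m.
957^0.292 = 7.420
17300^0.51 = 145.0
3.71^-0.2 = 0.7694
Denominator = 0.113 × 7.420 × 145.0 × 0.7694 = 93.54
D / 93.54 = 13000 / 93.54 = 139.0
d = 139.0^(1/0.75) = 139.0^1.3333 = 719.9 m

d ≈ 720 m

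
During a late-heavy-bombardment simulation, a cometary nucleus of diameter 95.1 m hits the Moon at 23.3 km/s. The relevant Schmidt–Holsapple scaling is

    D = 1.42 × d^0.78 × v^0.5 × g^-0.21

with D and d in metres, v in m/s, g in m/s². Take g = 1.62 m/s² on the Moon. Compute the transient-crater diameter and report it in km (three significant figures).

D ≈ 6.84 km

In SI units: v = 23300 m/s.
d^0.78 = 95.1^0.78 = 34.91
v^0.5 = 23300^0.5 = 152.6
g^-0.21 = 1.62^-0.21 = 0.9037
D = 1.42 × 34.91 × 152.6 × 0.9037 = 6836 m
   = 6.836 km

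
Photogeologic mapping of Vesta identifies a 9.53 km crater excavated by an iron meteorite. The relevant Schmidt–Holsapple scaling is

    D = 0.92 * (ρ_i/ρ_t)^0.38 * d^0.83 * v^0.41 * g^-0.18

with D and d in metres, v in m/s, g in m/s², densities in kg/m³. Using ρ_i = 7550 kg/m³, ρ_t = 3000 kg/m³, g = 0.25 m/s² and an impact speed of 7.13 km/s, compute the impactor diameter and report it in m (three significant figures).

Rearranging for d: d = [D / (0.92 · (7550/3000)^0.38 · 7130^0.41 · 0.25^-0.18)]^(1/0.83).
D = 9530 m.
(7550/3000)^0.38 = 1.420
7130^0.41 = 38.00
0.25^-0.18 = 1.283
Denominator = 0.92 × 1.420 × 38.00 × 1.283 = 63.69
D / 63.69 = 9530 / 63.69 = 149.6
d = 149.6^(1/0.83) = 149.6^1.2048 = 417.2 m

d ≈ 417 m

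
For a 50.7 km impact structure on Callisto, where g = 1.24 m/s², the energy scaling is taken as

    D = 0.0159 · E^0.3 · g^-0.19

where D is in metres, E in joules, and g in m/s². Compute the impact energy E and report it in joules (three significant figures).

E ≈ 5.47 × 10^21 J

Rearranging: E = [D / (0.0159 · g^-0.19)]^(1/0.3).
D = 50700 m.
g^-0.19 = 1.24^-0.19 = 0.9600
D / (0.0159 × 0.9600) = 50700 / (0.01526) = 3.322 × 10^6
E = (3.322 × 10^6)^3.3333 = 5.467 × 10^21 J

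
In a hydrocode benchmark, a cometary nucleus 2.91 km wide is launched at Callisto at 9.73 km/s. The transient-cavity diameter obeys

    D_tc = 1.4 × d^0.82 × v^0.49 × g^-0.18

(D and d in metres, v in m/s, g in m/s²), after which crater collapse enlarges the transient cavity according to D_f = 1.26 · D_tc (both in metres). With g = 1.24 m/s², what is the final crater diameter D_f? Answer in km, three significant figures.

D_f ≈ 106 km

In SI: d = 2910 m, v = 9730 m/s.
d^0.82 = 2910^0.82 = 692.5
v^0.49 = 9730^0.49 = 89.99
g^-0.18 = 1.24^-0.18 = 0.9620
D_tc = 1.4 × 692.5 × 89.99 × 0.9620 = 83930 m
D_f = 1.26 × 83930 = 1.058 × 10^5 m
     = 105.8 km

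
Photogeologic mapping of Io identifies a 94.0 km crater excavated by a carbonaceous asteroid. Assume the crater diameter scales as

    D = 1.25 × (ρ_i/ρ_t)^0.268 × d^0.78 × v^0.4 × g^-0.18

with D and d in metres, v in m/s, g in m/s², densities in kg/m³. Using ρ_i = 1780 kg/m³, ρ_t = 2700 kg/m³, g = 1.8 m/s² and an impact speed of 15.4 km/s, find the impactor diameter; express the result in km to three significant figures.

d ≈ 16.8 km

Rearranging for d: d = [D / (1.25 · (1780/2700)^0.268 · 15400^0.4 · 1.8^-0.18)]^(1/0.78).
D = 94000 m.
(1780/2700)^0.268 = 0.8943
15400^0.4 = 47.32
1.8^-0.18 = 0.8996
Denominator = 1.25 × 0.8943 × 47.32 × 0.8996 = 47.59
D / 47.59 = 94000 / 47.59 = 1975
d = 1975^(1/0.78) = 1975^1.2821 = 16798 m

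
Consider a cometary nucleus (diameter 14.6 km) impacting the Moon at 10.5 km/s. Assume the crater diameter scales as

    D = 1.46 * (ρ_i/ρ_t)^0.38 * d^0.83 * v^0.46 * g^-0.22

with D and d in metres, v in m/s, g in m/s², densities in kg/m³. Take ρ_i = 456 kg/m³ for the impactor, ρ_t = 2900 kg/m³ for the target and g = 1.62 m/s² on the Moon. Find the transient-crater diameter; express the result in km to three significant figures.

In SI units: d = 14600 m, v = 10500 m/s.
(ρ_i/ρ_t)^0.38 = (456/2900)^0.38 = 0.4951
d^0.83 = 14600^0.83 = 2860
v^0.46 = 10500^0.46 = 70.75
g^-0.22 = 1.62^-0.22 = 0.8993
D = 1.46 × 0.4951 × 2860 × 70.75 × 0.8993 = 1.315 × 10^5 m
   = 131.5 km

D ≈ 132 km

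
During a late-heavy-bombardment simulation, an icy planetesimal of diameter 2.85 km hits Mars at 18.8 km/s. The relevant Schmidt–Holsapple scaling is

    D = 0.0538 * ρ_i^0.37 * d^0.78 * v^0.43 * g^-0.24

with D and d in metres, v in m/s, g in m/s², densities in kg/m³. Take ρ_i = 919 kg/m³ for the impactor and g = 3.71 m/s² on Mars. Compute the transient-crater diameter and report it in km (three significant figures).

D ≈ 16.7 km

In SI units: d = 2850 m, v = 18800 m/s.
ρ_i^0.37 = 919^0.37 = 12.49
d^0.78 = 2850^0.78 = 495.2
v^0.43 = 18800^0.43 = 68.85
g^-0.24 = 3.71^-0.24 = 0.7300
D = 0.0538 × 12.49 × 495.2 × 68.85 × 0.7300 = 16724 m
   = 16.72 km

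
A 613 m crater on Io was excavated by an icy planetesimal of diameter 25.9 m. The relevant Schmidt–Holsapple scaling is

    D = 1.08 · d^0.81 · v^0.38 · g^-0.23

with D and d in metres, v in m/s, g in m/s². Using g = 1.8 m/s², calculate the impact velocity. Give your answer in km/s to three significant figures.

Rearranging for v: v = [D / (1.08 · 25.9^0.81 · 1.8^-0.23)]^(1/0.38).
25.9^0.81 = 13.96
1.8^-0.23 = 0.8735
Denominator = 1.08 × 13.96 × 0.8735 = 13.17
D / 13.17 = 613 / 13.17 = 46.55
v = 46.55^(1/0.38) = 46.55^2.6316 = 24507 m/s

v ≈ 24.5 km/s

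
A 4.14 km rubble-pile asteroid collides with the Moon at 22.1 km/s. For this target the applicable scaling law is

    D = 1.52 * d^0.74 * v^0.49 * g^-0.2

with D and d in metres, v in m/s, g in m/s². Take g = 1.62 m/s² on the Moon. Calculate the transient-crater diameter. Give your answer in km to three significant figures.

In SI units: d = 4140 m, v = 22100 m/s.
d^0.74 = 4140^0.74 = 474.9
v^0.49 = 22100^0.49 = 134.5
g^-0.2 = 1.62^-0.2 = 0.9080
D = 1.52 × 474.9 × 134.5 × 0.9080 = 88156 m
   = 88.16 km

D ≈ 88.2 km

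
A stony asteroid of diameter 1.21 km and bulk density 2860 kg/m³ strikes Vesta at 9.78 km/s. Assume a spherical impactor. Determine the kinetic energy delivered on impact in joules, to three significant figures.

d = 1210 m; v = 9780 m/s.
Mass m = (π/6) ρ d³ = (π/6) × 2860 × (1210)³ = 2.653 × 10^12 kg
E = ½ m v² = 0.5 × 2.653 × 10^12 × (9780)² = 1.269 × 10^20 J

E ≈ 1.27 × 10^20 J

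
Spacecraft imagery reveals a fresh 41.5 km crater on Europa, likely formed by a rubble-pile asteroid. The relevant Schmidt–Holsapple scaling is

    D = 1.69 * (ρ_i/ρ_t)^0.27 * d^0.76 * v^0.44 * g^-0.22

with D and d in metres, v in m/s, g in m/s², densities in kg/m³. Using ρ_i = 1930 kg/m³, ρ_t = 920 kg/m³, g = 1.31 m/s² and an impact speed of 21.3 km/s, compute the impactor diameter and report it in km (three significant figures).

d ≈ 1.55 km

Rearranging for d: d = [D / (1.69 · (1930/920)^0.27 · 21300^0.44 · 1.31^-0.22)]^(1/0.76).
D = 41500 m.
(1930/920)^0.27 = 1.221
21300^0.44 = 80.26
1.31^-0.22 = 0.9423
Denominator = 1.69 × 1.221 × 80.26 × 0.9423 = 156.1
D / 156.1 = 41500 / 156.1 = 265.9
d = 265.9^(1/0.76) = 265.9^1.3158 = 1550 m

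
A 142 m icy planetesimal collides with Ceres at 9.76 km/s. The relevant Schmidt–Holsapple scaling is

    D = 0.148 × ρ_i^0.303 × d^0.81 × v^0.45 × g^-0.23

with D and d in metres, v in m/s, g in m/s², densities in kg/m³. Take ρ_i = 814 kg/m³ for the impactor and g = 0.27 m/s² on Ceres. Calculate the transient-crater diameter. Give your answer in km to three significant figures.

In SI units: v = 9760 m/s.
ρ_i^0.303 = 814^0.303 = 7.619
d^0.81 = 142^0.81 = 55.38
v^0.45 = 9760^0.45 = 62.41
g^-0.23 = 0.27^-0.23 = 1.351
D = 0.148 × 7.619 × 55.38 × 62.41 × 1.351 = 5265 m
   = 5.265 km

D ≈ 5.27 km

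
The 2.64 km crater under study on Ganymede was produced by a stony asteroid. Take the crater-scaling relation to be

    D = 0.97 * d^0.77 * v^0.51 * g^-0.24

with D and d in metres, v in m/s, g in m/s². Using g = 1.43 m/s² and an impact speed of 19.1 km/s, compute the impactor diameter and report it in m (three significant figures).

d ≈ 47.2 m

Rearranging for d: d = [D / (0.97 · 19100^0.51 · 1.43^-0.24)]^(1/0.77).
D = 2640 m.
19100^0.51 = 152.5
1.43^-0.24 = 0.9177
Denominator = 0.97 × 152.5 × 0.9177 = 135.8
D / 135.8 = 2640 / 135.8 = 19.44
d = 19.44^(1/0.77) = 19.44^1.2987 = 47.17 m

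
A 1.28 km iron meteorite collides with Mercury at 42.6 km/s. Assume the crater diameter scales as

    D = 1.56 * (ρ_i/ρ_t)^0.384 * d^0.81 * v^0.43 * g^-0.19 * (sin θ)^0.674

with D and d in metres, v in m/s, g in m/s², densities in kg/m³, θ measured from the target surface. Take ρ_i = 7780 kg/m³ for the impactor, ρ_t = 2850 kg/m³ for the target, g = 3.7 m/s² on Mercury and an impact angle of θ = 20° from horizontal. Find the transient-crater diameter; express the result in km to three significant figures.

D ≈ 27.9 km

In SI units: d = 1280 m, v = 42600 m/s.
(ρ_i/ρ_t)^0.384 = (7780/2850)^0.384 = 1.471
d^0.81 = 1280^0.81 = 328.7
v^0.43 = 42600^0.43 = 97.87
g^-0.19 = 3.7^-0.19 = 0.7799
(sin 20°)^0.674 = 0.3420^0.674 = 0.4852
D = 1.56 × 1.471 × 328.7 × 97.87 × 0.7799 × 0.4852 = 27935 m
   = 27.93 km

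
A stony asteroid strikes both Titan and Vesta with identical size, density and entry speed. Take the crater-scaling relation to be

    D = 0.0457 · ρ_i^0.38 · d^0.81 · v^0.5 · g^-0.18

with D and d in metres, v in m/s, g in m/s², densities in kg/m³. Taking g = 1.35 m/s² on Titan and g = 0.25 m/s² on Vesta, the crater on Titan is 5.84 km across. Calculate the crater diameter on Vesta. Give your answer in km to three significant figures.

D ≈ 7.91 km

All impactor-dependent factors cancel in the ratio, leaving D_Vesta/D_Titan = (g_Vesta/g_Titan)^-0.18.
(0.25/1.35)^-0.18 = 0.1852^-0.18 = 1.355
D_Vesta = 1.355 × 5.84 km = 7.91 km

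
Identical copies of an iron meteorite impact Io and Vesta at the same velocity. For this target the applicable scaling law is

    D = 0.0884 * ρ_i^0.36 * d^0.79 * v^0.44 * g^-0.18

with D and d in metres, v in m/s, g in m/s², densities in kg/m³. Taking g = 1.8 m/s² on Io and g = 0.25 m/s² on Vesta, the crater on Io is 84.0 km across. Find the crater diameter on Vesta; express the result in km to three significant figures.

D ≈ 120 km

All impactor-dependent factors cancel in the ratio, leaving D_Vesta/D_Io = (g_Vesta/g_Io)^-0.18.
(0.25/1.8)^-0.18 = 0.1389^-0.18 = 1.427
D_Vesta = 1.427 × 84.0 km = 120 km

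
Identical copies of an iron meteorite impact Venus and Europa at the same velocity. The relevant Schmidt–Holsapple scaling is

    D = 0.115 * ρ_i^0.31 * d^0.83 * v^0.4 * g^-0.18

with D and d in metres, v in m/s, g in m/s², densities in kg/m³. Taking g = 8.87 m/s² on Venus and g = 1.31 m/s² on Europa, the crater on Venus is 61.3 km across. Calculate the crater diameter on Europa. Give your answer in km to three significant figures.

D ≈ 86.5 km

All impactor-dependent factors cancel in the ratio, leaving D_Europa/D_Venus = (g_Europa/g_Venus)^-0.18.
(1.31/8.87)^-0.18 = 0.1477^-0.18 = 1.411
D_Europa = 1.411 × 61.3 km = 86.5 km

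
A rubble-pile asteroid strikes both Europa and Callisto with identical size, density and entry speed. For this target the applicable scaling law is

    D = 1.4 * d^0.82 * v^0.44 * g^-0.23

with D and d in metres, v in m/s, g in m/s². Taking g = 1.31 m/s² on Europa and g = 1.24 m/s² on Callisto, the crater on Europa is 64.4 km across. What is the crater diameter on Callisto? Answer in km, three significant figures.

All impactor-dependent factors cancel in the ratio, leaving D_Callisto/D_Europa = (g_Callisto/g_Europa)^-0.23.
(1.24/1.31)^-0.23 = 0.9466^-0.23 = 1.013
D_Callisto = 1.013 × 64.4 km = 65.2 km

D ≈ 65.2 km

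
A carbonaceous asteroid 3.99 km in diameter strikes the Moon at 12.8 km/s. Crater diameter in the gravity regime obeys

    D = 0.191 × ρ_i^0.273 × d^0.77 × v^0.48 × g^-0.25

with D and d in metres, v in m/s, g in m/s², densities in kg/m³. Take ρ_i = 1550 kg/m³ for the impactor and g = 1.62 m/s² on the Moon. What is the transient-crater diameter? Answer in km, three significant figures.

D ≈ 69.8 km

In SI units: d = 3990 m, v = 12800 m/s.
ρ_i^0.273 = 1550^0.273 = 7.430
d^0.77 = 3990^0.77 = 592.6
v^0.48 = 12800^0.48 = 93.64
g^-0.25 = 1.62^-0.25 = 0.8864
D = 0.191 × 7.430 × 592.6 × 93.64 × 0.8864 = 69803 m
   = 69.80 km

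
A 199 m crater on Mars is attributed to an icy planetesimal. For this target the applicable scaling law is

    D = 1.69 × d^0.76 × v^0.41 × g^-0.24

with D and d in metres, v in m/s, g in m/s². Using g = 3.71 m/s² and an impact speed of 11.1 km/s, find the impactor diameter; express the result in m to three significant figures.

Rearranging for d: d = [D / (1.69 · 11100^0.41 · 3.71^-0.24)]^(1/0.76).
11100^0.41 = 45.56
3.71^-0.24 = 0.7300
Denominator = 1.69 × 45.56 × 0.7300 = 56.21
D / 56.21 = 199 / 56.21 = 3.540
d = 3.540^(1/0.76) = 3.540^1.3158 = 5.277 m

d ≈ 5.28 m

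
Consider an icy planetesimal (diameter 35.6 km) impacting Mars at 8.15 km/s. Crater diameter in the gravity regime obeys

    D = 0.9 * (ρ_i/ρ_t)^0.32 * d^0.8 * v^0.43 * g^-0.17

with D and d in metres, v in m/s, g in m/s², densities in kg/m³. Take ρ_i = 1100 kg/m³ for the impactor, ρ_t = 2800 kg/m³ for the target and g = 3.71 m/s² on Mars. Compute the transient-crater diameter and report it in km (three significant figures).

In SI units: d = 35600 m, v = 8150 m/s.
(ρ_i/ρ_t)^0.32 = (1100/2800)^0.32 = 0.7416
d^0.8 = 35600^0.8 = 4377
v^0.43 = 8150^0.43 = 48.06
g^-0.17 = 3.71^-0.17 = 0.8002
D = 0.9 × 0.7416 × 4377 × 48.06 × 0.8002 = 1.123 × 10^5 m
   = 112.3 km

D ≈ 112 km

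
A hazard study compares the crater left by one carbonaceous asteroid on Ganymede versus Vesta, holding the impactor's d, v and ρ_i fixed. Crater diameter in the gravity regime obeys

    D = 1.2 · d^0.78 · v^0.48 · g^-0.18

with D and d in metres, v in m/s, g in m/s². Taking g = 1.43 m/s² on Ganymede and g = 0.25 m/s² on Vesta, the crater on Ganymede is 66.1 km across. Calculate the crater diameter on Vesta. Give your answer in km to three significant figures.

D ≈ 90.5 km

All impactor-dependent factors cancel in the ratio, leaving D_Vesta/D_Ganymede = (g_Vesta/g_Ganymede)^-0.18.
(0.25/1.43)^-0.18 = 0.1748^-0.18 = 1.369
D_Vesta = 1.369 × 66.1 km = 90.5 km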